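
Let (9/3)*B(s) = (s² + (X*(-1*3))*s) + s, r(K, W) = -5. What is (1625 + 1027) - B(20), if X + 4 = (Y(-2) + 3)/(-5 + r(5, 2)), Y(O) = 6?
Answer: 2414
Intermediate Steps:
X = -49/10 (X = -4 + (6 + 3)/(-5 - 5) = -4 + 9/(-10) = -4 + 9*(-⅒) = -4 - 9/10 = -49/10 ≈ -4.9000)
B(s) = s²/3 + 157*s/30 (B(s) = ((s² + (-(-49)*3/10)*s) + s)/3 = ((s² + (-49/10*(-3))*s) + s)/3 = ((s² + 147*s/10) + s)/3 = (s² + 157*s/10)/3 = s²/3 + 157*s/30)
(1625 + 1027) - B(20) = (1625 + 1027) - 20*(157 + 10*20)/30 = 2652 - 20*(157 + 200)/30 = 2652 - 20*357/30 = 2652 - 1*238 = 2652 - 238 = 2414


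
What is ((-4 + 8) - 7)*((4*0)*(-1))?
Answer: 0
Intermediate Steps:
((-4 + 8) - 7)*((4*0)*(-1)) = (4 - 7)*(0*(-1)) = -3*0 = 0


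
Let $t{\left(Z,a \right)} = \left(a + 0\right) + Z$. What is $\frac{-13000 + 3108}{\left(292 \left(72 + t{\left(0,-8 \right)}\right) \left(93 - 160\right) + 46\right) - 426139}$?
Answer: $\frac{9892}{1678189} \approx 0.0058945$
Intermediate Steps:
$t{\left(Z,a \right)} = Z + a$ ($t{\left(Z,a \right)} = a + Z = Z + a$)
$\frac{-13000 + 3108}{\left(292 \left(72 + t{\left(0,-8 \right)}\right) \left(93 - 160\right) + 46\right) - 426139} = \frac{-13000 + 3108}{\left(292 \left(72 + \left(0 - 8\right)\right) \left(93 - 160\right) + 46\right) - 426139} = - \frac{9892}{\left(292 \left(72 - 8\right) \left(-67\right) + 46\right) - 426139} = - \frac{9892}{\left(292 \cdot 64 \left(-67\right) + 46\right) - 426139} = - \frac{9892}{\left(292 \left(-4288\right) + 46\right) - 426139} = - \frac{9892}{\left(-1252096 + 46\right) - 426139} = - \frac{9892}{-1252050 - 426139} = - \frac{9892}{-1678189} = \left(-9892\right) \left(- \frac{1}{1678189}\right) = \frac{9892}{1678189}$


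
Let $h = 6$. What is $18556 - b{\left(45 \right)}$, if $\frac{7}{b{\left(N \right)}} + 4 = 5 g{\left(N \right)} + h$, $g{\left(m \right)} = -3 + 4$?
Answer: $18555$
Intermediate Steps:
$g{\left(m \right)} = 1$
$b{\left(N \right)} = 1$ ($b{\left(N \right)} = \frac{7}{-4 + \left(5 \cdot 1 + 6\right)} = \frac{7}{-4 + \left(5 + 6\right)} = \frac{7}{-4 + 11} = \frac{7}{7} = 7 \cdot \frac{1}{7} = 1$)
$18556 - b{\left(45 \right)} = 18556 - 1 = 18555$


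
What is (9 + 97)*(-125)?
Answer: -13250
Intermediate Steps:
(9 + 97)*(-125) = 106*(-125) = -13250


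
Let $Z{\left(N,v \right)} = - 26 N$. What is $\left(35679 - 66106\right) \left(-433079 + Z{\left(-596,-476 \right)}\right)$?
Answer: $12705797941$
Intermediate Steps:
$\left(35679 - 66106\right) \left(-433079 + Z{\left(-596,-476 \right)}\right) = \left(35679 - 66106\right) \left(-433079 - -15496\right) = - 30427 \left(-433079 + 15496\right) = \left(-30427\right) \left(-417583\right) = 12705797941$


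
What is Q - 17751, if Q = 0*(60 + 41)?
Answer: -17751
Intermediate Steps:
Q = 0 (Q = 0*101 = 0)
Q - 17751 = 0 - 17751 = -17751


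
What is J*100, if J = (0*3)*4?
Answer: 0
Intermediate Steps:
J = 0 (J = 0*4 = 0)
J*100 = 0*100 = 0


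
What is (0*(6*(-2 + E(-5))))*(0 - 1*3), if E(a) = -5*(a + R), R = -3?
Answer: 0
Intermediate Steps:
E(a) = 15 - 5*a (E(a) = -5*(a - 3) = -5*(-3 + a) = 15 - 5*a)
(0*(6*(-2 + E(-5))))*(0 - 1*3) = (0*(6*(-2 + (15 - 5*(-5)))))*(0 - 1*3) = (0*(6*(-2 + (15 + 25))))*(0 - 3) = (0*(6*(-2 + 40)))*(-3) = (0*(6*38))*(-3) = (0*228)*(-3) = 0*(-3) = 0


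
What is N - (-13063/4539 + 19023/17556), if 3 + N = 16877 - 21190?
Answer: -114594913171/26562228 ≈ -4314.2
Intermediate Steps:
N = -4316 (N = -3 + (16877 - 21190) = -3 - 4313 = -4316)
N - (-13063/4539 + 19023/17556) = -4316 - (-13063/4539 + 19023/17556) = -4316 - (-13063*1/4539 + 19023*(1/17556)) = -4316 - (-13063/4539 + 6341/5852) = -4316 - 1*(-47662877/26562228) = -4316 + 47662877/26562228 = -114594913171/26562228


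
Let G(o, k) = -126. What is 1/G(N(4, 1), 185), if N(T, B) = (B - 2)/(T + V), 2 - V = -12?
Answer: -1/126 ≈ -0.0079365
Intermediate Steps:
V = 14 (V = 2 - 1*(-12) = 2 + 12 = 14)
N(T, B) = (-2 + B)/(14 + T) (N(T, B) = (B - 2)/(T + 14) = (-2 + B)/(14 + T))
1/G(N(4, 1), 185) = 1/(-126) = -1/126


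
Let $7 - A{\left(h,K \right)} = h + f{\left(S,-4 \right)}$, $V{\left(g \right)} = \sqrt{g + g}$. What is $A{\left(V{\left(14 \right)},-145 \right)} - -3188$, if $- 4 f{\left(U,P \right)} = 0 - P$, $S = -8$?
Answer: $3196 - 2 \sqrt{7} \approx 3190.7$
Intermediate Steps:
$f{\left(U,P \right)} = \frac{P}{4}$ ($f{\left(U,P \right)} = - \frac{0 - P}{4} = - \frac{\left(-1\right) P}{4} = \frac{P}{4}$)
$V{\left(g \right)} = \sqrt{2} \sqrt{g}$ ($V{\left(g \right)} = \sqrt{2 g} = \sqrt{2} \sqrt{g}$)
$A{\left(h,K \right)} = 8 - h$ ($A{\left(h,K \right)} = 7 - \left(h + \frac{1}{4} \left(-4\right)\right) = 7 - \left(h - 1\right) = 7 - \left(-1 + h\right) = 8 - h$)
$A{\left(V{\left(14 \right)},-145 \right)} - -3188 = \left(8 - \sqrt{2} \sqrt{14}\right) - -3188 = \left(8 - 2 \sqrt{7}\right) + 3188 = 3196 - 2 \sqrt{7}$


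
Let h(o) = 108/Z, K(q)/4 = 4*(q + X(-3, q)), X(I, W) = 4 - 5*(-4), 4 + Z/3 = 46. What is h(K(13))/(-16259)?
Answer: -6/113813 ≈ -5.2718e-5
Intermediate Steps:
Z = 126 (Z = -12 + 3*46 = -12 + 138 = 126)
X(I, W) = 24 (X(I, W) = 4 + 20 = 24)
K(q) = 384 + 16*q (K(q) = 4*(4*(q + 24)) = 4*(4*(24 + q)) = 4*(96 + 4*q) = 384 + 16*q)
h(o) = 6/7 (h(o) = 108/126 = 108*(1/126) = 6/7)
h(K(13))/(-16259) = (6/7)/(-16259) = (6/7)*(-1/16259) = -6/113813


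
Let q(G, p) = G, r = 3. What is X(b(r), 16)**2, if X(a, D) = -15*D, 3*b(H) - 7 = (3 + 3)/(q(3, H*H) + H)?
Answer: 57600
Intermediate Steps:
b(H) = 7/3 + 2/(3 + H) (b(H) = 7/3 + ((3 + 3)/(3 + H))/3 = 7/3 + (6/(3 + H))/3 = 7/3 + 2/(3 + H))
X(b(r), 16)**2 = (-15*16)**2 = (-240)**2 = 57600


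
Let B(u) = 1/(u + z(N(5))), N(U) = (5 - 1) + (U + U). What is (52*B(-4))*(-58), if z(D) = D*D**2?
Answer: -754/685 ≈ -1.1007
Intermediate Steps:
N(U) = 4 + 2*U
z(D) = D**3
B(u) = 1/(2744 + u) (B(u) = 1/(u + (4 + 2*5)**3) = 1/(u + (4 + 10)**3) = 1/(u + 14**3) = 1/(u + 2744) = 1/(2744 + u))
(52*B(-4))*(-58) = (52/(2744 - 4))*(-58) = (52/2740)*(-58) = (52*(1/2740))*(-58) = (13/685)*(-58) = -754/685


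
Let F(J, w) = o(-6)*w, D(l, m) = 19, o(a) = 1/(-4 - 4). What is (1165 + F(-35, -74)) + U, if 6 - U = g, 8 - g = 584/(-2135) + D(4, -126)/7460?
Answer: 186662269/159271 ≈ 1172.0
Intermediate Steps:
o(a) = -⅛ (o(a) = 1/(-8) = -⅛)
F(J, w) = -w/8
g = 5269315/637084 (g = 8 - (584/(-2135) + 19/7460) = 8 - (584*(-1/2135) + 19*(1/7460)) = 8 - (-584/2135 + 19/7460) = 8 - 1*(-172643/637084) = 8 + 172643/637084 = 5269315/637084 ≈ 8.2710)
U = -1446811/637084 (U = 6 - 1*5269315/637084 = 6 - 5269315/637084 = -1446811/637084 ≈ -2.2710)
(1165 + F(-35, -74)) + U = (1165 - ⅛*(-74)) - 1446811/637084 = (1165 + 37/4) - 1446811/637084 = 4697/4 - 1446811/637084 = 186662269/159271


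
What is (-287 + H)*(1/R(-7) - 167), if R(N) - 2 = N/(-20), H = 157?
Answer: 1017770/47 ≈ 21655.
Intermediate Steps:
R(N) = 2 - N/20 (R(N) = 2 + N/(-20) = 2 + N*(-1/20) = 2 - N/20)
(-287 + H)*(1/R(-7) - 167) = (-287 + 157)*(1/(2 - 1/20*(-7)) - 167) = -130*(1/(2 + 7/20) - 167) = -130*(1/(47/20) - 167) = -130*(20/47 - 167) = -130*(-7829/47) = 1017770/47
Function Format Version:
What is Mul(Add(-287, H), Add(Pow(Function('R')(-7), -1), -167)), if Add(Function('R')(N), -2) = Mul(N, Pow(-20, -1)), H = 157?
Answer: Rational(1017770, 47) ≈ 21655.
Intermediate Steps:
Function('R')(N) = Add(2, Mul(Rational(-1, 20), N)) (Function('R')(N) = Add(2, Mul(N, Pow(-20, -1))) = Add(2, Mul(N, Rational(-1, 20))) = Add(2, Mul(Rational(-1, 20), N)))
Mul(Add(-287, H), Add(Pow(Function('R')(-7), -1), -167)) = Mul(Add(-287, 157), Add(Pow(Add(2, Mul(Rational(-1, 20), -7)), -1), -167)) = Mul(-130, Add(Pow(Add(2, Rational(7, 20)), -1), -167)) = Mul(-130, Add(Pow(Rational(47, 20), -1), -167)) = Mul(-130, Add(Rational(20, 47), -167)) = Mul(-130, Rational(-7829, 47)) = Rational(1017770, 47)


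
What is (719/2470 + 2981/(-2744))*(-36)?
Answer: 24255603/847210 ≈ 28.630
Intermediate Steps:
(719/2470 + 2981/(-2744))*(-36) = (719*(1/2470) + 2981*(-1/2744))*(-36) = (719/2470 - 2981/2744)*(-36) = -2695067/3388840*(-36) = 24255603/847210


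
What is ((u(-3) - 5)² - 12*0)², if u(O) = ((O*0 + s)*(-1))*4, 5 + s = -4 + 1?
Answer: 531441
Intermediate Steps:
s = -8 (s = -5 + (-4 + 1) = -5 - 3 = -8)
u(O) = 32 (u(O) = ((O*0 - 8)*(-1))*4 = ((0 - 8)*(-1))*4 = -8*(-1)*4 = 8*4 = 32)
((u(-3) - 5)² - 12*0)² = ((32 - 5)² - 12*0)² = (27² + 0)² = (729 + 0)² = 729² = 531441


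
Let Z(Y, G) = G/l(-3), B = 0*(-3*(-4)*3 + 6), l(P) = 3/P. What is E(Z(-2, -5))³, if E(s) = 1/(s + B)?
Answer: 1/125 ≈ 0.0080000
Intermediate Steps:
B = 0 (B = 0*(12*3 + 6) = 0*(36 + 6) = 0*42 = 0)
Z(Y, G) = -G (Z(Y, G) = G/((3/(-3))) = G/((3*(-⅓))) = G/(-1) = G*(-1) = -G)
E(s) = 1/s (E(s) = 1/(s + 0) = 1/s)
E(Z(-2, -5))³ = (1/(-1*(-5)))³ = (1/5)³ = (⅕)³ = 1/125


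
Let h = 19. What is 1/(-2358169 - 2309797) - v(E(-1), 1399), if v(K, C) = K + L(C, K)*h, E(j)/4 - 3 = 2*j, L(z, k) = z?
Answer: -124097876111/4667966 ≈ -26585.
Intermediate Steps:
E(j) = 12 + 8*j (E(j) = 12 + 4*(2*j) = 12 + 8*j)
v(K, C) = K + 19*C (v(K, C) = K + C*19 = K + 19*C)
1/(-2358169 - 2309797) - v(E(-1), 1399) = 1/(-2358169 - 2309797) - ((12 + 8*(-1)) + 19*1399) = 1/(-4667966) - ((12 - 8) + 26581) = -1/4667966 - (4 + 26581) = -1/4667966 - 1*26585 = -1/4667966 - 26585 = -124097876111/4667966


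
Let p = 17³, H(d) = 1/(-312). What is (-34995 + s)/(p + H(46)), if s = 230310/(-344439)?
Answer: -27857840088/3910926247 ≈ -7.1231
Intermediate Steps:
s = -8530/12757 (s = 230310*(-1/344439) = -8530/12757 ≈ -0.66865)
H(d) = -1/312
p = 4913
(-34995 + s)/(p + H(46)) = (-34995 - 8530/12757)/(4913 - 1/312) = -446439745/(12757*1532855/312) = -446439745/12757*312/1532855 = -27857840088/3910926247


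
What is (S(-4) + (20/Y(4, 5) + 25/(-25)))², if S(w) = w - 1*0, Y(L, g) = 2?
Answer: 25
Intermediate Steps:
S(w) = w (S(w) = w + 0 = w)
(S(-4) + (20/Y(4, 5) + 25/(-25)))² = (-4 + (20/2 + 25/(-25)))² = (-4 + (20*(½) + 25*(-1/25)))² = (-4 + (10 - 1))² = (-4 + 9)² = 5² = 25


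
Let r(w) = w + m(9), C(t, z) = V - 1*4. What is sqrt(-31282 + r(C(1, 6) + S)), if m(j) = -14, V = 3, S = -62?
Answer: I*sqrt(31359) ≈ 177.08*I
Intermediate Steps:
C(t, z) = -1 (C(t, z) = 3 - 1*4 = 3 - 4 = -1)
r(w) = -14 + w (r(w) = w - 14 = -14 + w)
sqrt(-31282 + r(C(1, 6) + S)) = sqrt(-31282 + (-14 + (-1 - 62))) = sqrt(-31282 + (-14 - 63)) = sqrt(-31282 - 77) = sqrt(-31359) = I*sqrt(31359)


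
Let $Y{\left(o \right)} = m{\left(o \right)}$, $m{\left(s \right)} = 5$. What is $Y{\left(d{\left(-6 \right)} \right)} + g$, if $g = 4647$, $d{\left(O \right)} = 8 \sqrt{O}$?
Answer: $4652$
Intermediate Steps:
$Y{\left(o \right)} = 5$
$Y{\left(d{\left(-6 \right)} \right)} + g = 5 + 4647 = 4652$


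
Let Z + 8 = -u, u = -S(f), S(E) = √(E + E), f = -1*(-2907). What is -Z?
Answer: 8 - 3*√646 ≈ -68.250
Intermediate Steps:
f = 2907
S(E) = √2*√E (S(E) = √(2*E) = √2*√E)
u = -3*√646 (u = -√2*√2907 = -√2*3*√323 = -3*√646 ≈ -76.250)
Z = -8 + 3*√646 (Z = -8 - (-3)*√646 = -8 + 3*√646 ≈ 68.250)
-Z = -(-8 + 3*√646) = 8 - 3*√646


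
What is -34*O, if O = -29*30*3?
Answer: 88740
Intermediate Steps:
O = -2610 (O = -870*3 = -2610)
-34*O = -34*(-2610) = 88740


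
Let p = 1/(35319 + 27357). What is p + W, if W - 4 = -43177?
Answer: -2705910947/62676 ≈ -43173.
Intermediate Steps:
W = -43173 (W = 4 - 43177 = -43173)
p = 1/62676 ≈ 1.5955e-5
p + W = 1/62676 - 43173 = -2705910947/62676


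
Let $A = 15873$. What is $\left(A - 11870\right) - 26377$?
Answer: $-22374$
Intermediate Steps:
$\left(A - 11870\right) - 26377 = \left(15873 - 11870\right) - 26377 = 4003 - 26377 = -22374$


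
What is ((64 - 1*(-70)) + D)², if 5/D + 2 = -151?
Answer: 420127009/23409 ≈ 17947.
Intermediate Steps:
D = -5/153 (D = 5/(-2 - 151) = 5/(-153) = 5*(-1/153) = -5/153 ≈ -0.032680)
((64 - 1*(-70)) + D)² = ((64 - 1*(-70)) - 5/153)² = ((64 + 70) - 5/153)² = (134 - 5/153)² = (20497/153)² = 420127009/23409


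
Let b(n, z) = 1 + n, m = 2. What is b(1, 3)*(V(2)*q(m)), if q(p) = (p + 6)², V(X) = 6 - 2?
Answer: 512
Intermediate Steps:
V(X) = 4
q(p) = (6 + p)²
b(1, 3)*(V(2)*q(m)) = (1 + 1)*(4*(6 + 2)²) = 2*(4*8²) = 2*(4*64) = 2*256 = 512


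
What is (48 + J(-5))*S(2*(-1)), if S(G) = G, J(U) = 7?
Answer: -110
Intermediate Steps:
(48 + J(-5))*S(2*(-1)) = (48 + 7)*(2*(-1)) = 55*(-2) = -110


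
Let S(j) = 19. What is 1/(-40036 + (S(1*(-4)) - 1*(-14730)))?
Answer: -1/25287 ≈ -3.9546e-5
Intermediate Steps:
1/(-40036 + (S(1*(-4)) - 1*(-14730))) = 1/(-40036 + (19 - 1*(-14730))) = 1/(-40036 + (19 + 14730)) = 1/(-40036 + 14749) = 1/(-25287) = -1/25287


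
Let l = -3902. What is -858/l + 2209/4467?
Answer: 6226102/8715117 ≈ 0.71440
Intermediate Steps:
-858/l + 2209/4467 = -858/(-3902) + 2209/4467 = -858*(-1/3902) + 2209*(1/4467) = 429/1951 + 2209/4467 = 6226102/8715117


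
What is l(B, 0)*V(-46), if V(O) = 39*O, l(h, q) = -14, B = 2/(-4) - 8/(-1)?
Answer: 25116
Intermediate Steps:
B = 15/2 (B = 2*(-¼) - 8*(-1) = -½ + 8 = 15/2 ≈ 7.5000)
l(B, 0)*V(-46) = -546*(-46) = -14*(-1794) = 25116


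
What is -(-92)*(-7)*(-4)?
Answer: 2576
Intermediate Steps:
-(-92)*(-7)*(-4) = -23*28*(-4) = -644*(-4) = 2576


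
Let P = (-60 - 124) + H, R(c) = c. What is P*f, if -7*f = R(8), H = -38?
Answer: 1776/7 ≈ 253.71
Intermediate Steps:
f = -8/7 (f = -⅐*8 = -8/7 ≈ -1.1429)
P = -222 (P = (-60 - 124) - 38 = -184 - 38 = -222)
P*f = -222*(-8/7) = 1776/7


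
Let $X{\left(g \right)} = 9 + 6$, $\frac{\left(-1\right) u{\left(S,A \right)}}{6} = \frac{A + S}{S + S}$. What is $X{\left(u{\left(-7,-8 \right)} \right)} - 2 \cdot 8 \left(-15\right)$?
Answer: $255$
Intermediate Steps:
$u{\left(S,A \right)} = - \frac{3 \left(A + S\right)}{S}$ ($u{\left(S,A \right)} = - 6 \frac{A + S}{S + S} = - 6 \frac{A + S}{2 S} = - \frac{3 \left(A + S\right)}{S}$)
$X{\left(g \right)} = 15$
$X{\left(u{\left(-7,-8 \right)} \right)} - 2 \cdot 8 \left(-15\right) = 15 - 2 \cdot 8 \left(-15\right) = 15 - 16 \left(-15\right) = 15 - -240 = 15 + 240 = 255$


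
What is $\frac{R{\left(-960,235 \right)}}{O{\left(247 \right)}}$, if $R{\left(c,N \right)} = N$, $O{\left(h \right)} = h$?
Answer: $\frac{235}{247} \approx 0.95142$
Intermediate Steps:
$\frac{R{\left(-960,235 \right)}}{O{\left(247 \right)}} = \frac{235}{247}$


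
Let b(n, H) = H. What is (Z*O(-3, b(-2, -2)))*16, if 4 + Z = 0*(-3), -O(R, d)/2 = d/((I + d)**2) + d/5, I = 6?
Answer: -336/5 ≈ -67.200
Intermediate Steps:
O(R, d) = -2*d/5 - 2*d/(6 + d)**2 (O(R, d) = -2*(d/((6 + d)**2) + d/5) = -2*(d/(6 + d)**2 + d*(1/5)) = -2*(d/(6 + d)**2 + d/5) = -2*(d/5 + d/(6 + d)**2) = -2*d/5 - 2*d/(6 + d)**2)
Z = -4 (Z = -4 + 0*(-3) = -4 + 0 = -4)
(Z*O(-3, b(-2, -2)))*16 = -4*(-2/5*(-2) - 2*(-2)/(6 - 2)**2)*16 = -4*(4/5 - 2*(-2)/4**2)*16 = -4*(4/5 - 2*(-2)*1/16)*16 = -4*(4/5 + 1/4)*16 = -4*21/20*16 = -21/5*16 = -336/5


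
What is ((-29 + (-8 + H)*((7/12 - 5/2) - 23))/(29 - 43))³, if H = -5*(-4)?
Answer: 4410944/343 ≈ 12860.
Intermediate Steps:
H = 20
((-29 + (-8 + H)*((7/12 - 5/2) - 23))/(29 - 43))³ = ((-29 + (-8 + 20)*((7/12 - 5/2) - 23))/(29 - 43))³ = ((-29 + 12*((7*(1/12) - 5*½) - 23))/(-14))³ = ((-29 + 12*((7/12 - 5/2) - 23))*(-1/14))³ = ((-29 + 12*(-23/12 - 23))*(-1/14))³ = ((-29 + 12*(-299/12))*(-1/14))³ = ((-29 - 299)*(-1/14))³ = (-328*(-1/14))³ = (164/7)³ = 4410944/343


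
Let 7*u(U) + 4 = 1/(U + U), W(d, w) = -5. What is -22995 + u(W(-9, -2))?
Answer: -1609691/70 ≈ -22996.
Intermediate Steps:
u(U) = -4/7 + 1/(14*U) (u(U) = -4/7 + 1/(7*(U + U)) = -4/7 + 1/(7*((2*U))) = -4/7 + (1/(2*U))/7 = -4/7 + 1/(14*U))
-22995 + u(W(-9, -2)) = -22995 + (1/14)*(1 - 8*(-5))/(-5) = -22995 + (1/14)*(-⅕)*(1 + 40) = -22995 + (1/14)*(-⅕)*41 = -22995 - 41/70 = -1609691/70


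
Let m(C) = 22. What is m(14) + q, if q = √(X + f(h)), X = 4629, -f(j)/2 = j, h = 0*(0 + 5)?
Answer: 22 + √4629 ≈ 90.037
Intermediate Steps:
h = 0 (h = 0*5 = 0)
f(j) = -2*j
q = √4629 (q = √(4629 - 2*0) = √(4629 + 0) = √4629 ≈ 68.037)
m(14) + q = 22 + √4629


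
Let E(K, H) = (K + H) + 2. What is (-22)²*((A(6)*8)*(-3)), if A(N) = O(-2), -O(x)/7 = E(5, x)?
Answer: 406560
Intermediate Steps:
E(K, H) = 2 + H + K (E(K, H) = (H + K) + 2 = 2 + H + K)
O(x) = -49 - 7*x (O(x) = -7*(2 + x + 5) = -7*(7 + x) = -49 - 7*x)
A(N) = -35 (A(N) = -49 - 7*(-2) = -49 + 14 = -35)
(-22)²*((A(6)*8)*(-3)) = (-22)²*(-35*8*(-3)) = 484*(-280*(-3)) = 484*840 = 406560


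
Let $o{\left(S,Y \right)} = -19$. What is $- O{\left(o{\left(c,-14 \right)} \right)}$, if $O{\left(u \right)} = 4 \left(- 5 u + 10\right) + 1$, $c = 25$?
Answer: $-421$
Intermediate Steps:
$O{\left(u \right)} = 41 - 20 u$ ($O{\left(u \right)} = 4 \left(10 - 5 u\right) + 1 = \left(40 - 20 u\right) + 1 = 41 - 20 u$)
$- O{\left(o{\left(c,-14 \right)} \right)} = - (41 - -380) = - (41 + 380) = \left(-1\right) 421 = -421$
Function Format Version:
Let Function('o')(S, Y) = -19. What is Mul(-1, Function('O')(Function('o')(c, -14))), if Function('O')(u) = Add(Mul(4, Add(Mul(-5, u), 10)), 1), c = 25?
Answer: -421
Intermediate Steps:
Function('O')(u) = Add(41, Mul(-20, u)) (Function('O')(u) = Add(Mul(4, Add(10, Mul(-5, u))), 1) = Add(Add(40, Mul(-20, u)), 1) = Add(41, Mul(-20, u)))
Mul(-1, Function('O')(Function('o')(c, -14))) = Mul(-1, Add(41, Mul(-20, -19))) = Mul(-1, Add(41, 380)) = Mul(-1, 421) = -421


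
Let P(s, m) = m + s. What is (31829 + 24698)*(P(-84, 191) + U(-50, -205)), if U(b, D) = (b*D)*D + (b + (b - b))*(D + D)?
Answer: -117612506861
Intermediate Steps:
U(b, D) = b*D² + 2*D*b (U(b, D) = (D*b)*D + (b + 0)*(2*D) = b*D² + b*(2*D) = b*D² + 2*D*b)
(31829 + 24698)*(P(-84, 191) + U(-50, -205)) = (31829 + 24698)*((191 - 84) - 205*(-50)*(2 - 205)) = 56527*(107 - 205*(-50)*(-203)) = 56527*(107 - 2080750) = 56527*(-2080643) = -117612506861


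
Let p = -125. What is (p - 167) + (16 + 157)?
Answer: -119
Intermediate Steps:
(p - 167) + (16 + 157) = (-125 - 167) + (16 + 157) = -292 + 173 = -119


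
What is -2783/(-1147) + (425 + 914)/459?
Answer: 2813230/526473 ≈ 5.3435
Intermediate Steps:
-2783/(-1147) + (425 + 914)/459 = -2783*(-1/1147) + 1339*(1/459) = 2783/1147 + 1339/459 = 2813230/526473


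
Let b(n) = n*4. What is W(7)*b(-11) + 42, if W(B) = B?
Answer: -266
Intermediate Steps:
b(n) = 4*n
W(7)*b(-11) + 42 = 7*(4*(-11)) + 42 = 7*(-44) + 42 = -308 + 42 = -266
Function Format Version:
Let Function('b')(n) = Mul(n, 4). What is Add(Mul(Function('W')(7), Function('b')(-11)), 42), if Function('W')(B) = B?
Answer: -266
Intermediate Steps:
Function('b')(n) = Mul(4, n)
Add(Mul(Function('W')(7), Function('b')(-11)), 42) = Add(Mul(7, Mul(4, -11)), 42) = Add(Mul(7, -44), 42) = Add(-308, 42) = -266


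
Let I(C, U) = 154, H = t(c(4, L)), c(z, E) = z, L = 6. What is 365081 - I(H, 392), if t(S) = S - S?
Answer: 364927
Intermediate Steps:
t(S) = 0
H = 0
365081 - I(H, 392) = 365081 - 1*154 = 365081 - 154 = 364927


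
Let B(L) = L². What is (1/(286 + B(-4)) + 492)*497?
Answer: 73846745/302 ≈ 2.4453e+5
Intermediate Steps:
(1/(286 + B(-4)) + 492)*497 = (1/(286 + (-4)²) + 492)*497 = (1/(286 + 16) + 492)*497 = (1/302 + 492)*497 = (148585/302)*497 = 73846745/302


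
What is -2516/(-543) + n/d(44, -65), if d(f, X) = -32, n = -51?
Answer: 108205/17376 ≈ 6.2273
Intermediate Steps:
-2516/(-543) + n/d(44, -65) = -2516/(-543) - 51/(-32) = -2516*(-1/543) - 51*(-1/32) = 2516/543 + 51/32 = 108205/17376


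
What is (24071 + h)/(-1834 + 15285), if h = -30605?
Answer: -6534/13451 ≈ -0.48576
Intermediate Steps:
(24071 + h)/(-1834 + 15285) = (24071 - 30605)/(-1834 + 15285) = -6534/13451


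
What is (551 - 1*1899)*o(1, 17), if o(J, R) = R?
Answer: -22916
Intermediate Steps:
(551 - 1*1899)*o(1, 17) = (551 - 1*1899)*17 = (551 - 1899)*17 = -1348*17 = -22916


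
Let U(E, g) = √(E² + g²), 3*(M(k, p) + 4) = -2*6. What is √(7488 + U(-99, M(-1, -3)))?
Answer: √(7488 + √9865) ≈ 87.105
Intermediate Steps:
M(k, p) = -8 (M(k, p) = -4 + (-2*6)/3 = -4 + (⅓)*(-12) = -4 - 4 = -8)
√(7488 + U(-99, M(-1, -3))) = √(7488 + √((-99)² + (-8)²)) = √(7488 + √(9801 + 64)) = √(7488 + √9865)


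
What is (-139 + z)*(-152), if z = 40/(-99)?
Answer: 2097752/99 ≈ 21189.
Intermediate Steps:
z = -40/99 (z = 40*(-1/99) = -40/99 ≈ -0.40404)
(-139 + z)*(-152) = (-139 - 40/99)*(-152) = -13801/99*(-152) = 2097752/99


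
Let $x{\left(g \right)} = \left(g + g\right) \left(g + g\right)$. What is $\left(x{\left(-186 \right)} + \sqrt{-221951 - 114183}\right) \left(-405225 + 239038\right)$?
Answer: $-22997621808 - 166187 i \sqrt{336134} \approx -2.2998 \cdot 10^{10} - 9.635 \cdot 10^{7} i$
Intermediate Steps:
$x{\left(g \right)} = 4 g^{2}$ ($x{\left(g \right)} = 2 g 2 g = 4 g^{2}$)
$\left(x{\left(-186 \right)} + \sqrt{-221951 - 114183}\right) \left(-405225 + 239038\right) = \left(4 \left(-186\right)^{2} + \sqrt{-221951 - 114183}\right) \left(-405225 + 239038\right) = \left(4 \cdot 34596 + \sqrt{-336134}\right) \left(-166187\right) = \left(138384 + i \sqrt{336134}\right) \left(-166187\right) = -22997621808 - 166187 i \sqrt{336134}$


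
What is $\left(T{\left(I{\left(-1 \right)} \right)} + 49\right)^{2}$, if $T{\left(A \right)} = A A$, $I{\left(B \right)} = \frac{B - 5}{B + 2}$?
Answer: $7225$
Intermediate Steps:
$I{\left(B \right)} = \frac{-5 + B}{2 + B}$
$T{\left(A \right)} = A^{2}$
$\left(T{\left(I{\left(-1 \right)} \right)} + 49\right)^{2} = \left(\left(\frac{-5 - 1}{2 - 1}\right)^{2} + 49\right)^{2} = \left(\left(1^{-1} \left(-6\right)\right)^{2} + 49\right)^{2} = \left(\left(1 \left(-6\right)\right)^{2} + 49\right)^{2} = \left(\left(-6\right)^{2} + 49\right)^{2} = \left(36 + 49\right)^{2} = 85^{2} = 7225$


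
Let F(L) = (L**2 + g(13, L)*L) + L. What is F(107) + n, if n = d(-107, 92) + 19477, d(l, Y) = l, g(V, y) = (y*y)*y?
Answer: 131110527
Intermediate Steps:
g(V, y) = y**3 (g(V, y) = y**2*y = y**3)
F(L) = L + L**2 + L**4 (F(L) = (L**2 + L**3*L) + L = (L**2 + L**4) + L = L + L**2 + L**4)
n = 19370 (n = -107 + 19477 = 19370)
F(107) + n = 107*(1 + 107 + 107**3) + 19370 = 107*(1 + 107 + 1225043) + 19370 = 107*1225151 + 19370 = 131091157 + 19370 = 131110527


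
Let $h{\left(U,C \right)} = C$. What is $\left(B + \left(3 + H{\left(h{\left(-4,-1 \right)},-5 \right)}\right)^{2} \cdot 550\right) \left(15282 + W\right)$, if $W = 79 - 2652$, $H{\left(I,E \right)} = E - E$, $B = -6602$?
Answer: $-20995268$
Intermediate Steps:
$H{\left(I,E \right)} = 0$
$W = -2573$ ($W = 79 - 2652 = -2573$)
$\left(B + \left(3 + H{\left(h{\left(-4,-1 \right)},-5 \right)}\right)^{2} \cdot 550\right) \left(15282 + W\right) = \left(-6602 + \left(3 + 0\right)^{2} \cdot 550\right) \left(15282 - 2573\right) = \left(-6602 + 3^{2} \cdot 550\right) 12709 = \left(-6602 + 9 \cdot 550\right) 12709 = \left(-6602 + 4950\right) 12709 = \left(-1652\right) 12709 = -20995268$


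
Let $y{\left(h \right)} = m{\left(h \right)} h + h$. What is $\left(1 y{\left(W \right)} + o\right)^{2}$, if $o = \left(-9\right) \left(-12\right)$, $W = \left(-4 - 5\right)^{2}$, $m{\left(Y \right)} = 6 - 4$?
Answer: $123201$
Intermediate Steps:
$m{\left(Y \right)} = 2$ ($m{\left(Y \right)} = 6 - 4 = 2$)
$W = 81$ ($W = \left(-9\right)^{2} = 81$)
$y{\left(h \right)} = 3 h$ ($y{\left(h \right)} = 2 h + h = 3 h$)
$o = 108$
$\left(1 y{\left(W \right)} + o\right)^{2} = \left(1 \cdot 3 \cdot 81 + 108\right)^{2} = \left(1 \cdot 243 + 108\right)^{2} = \left(243 + 108\right)^{2} = 351^{2} = 123201$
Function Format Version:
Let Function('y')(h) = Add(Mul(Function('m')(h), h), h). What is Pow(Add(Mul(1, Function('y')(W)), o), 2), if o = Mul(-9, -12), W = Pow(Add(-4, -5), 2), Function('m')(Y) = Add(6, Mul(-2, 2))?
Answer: 123201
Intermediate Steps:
Function('m')(Y) = 2 (Function('m')(Y) = Add(6, -4) = 2)
W = 81 (W = Pow(-9, 2) = 81)
Function('y')(h) = Mul(3, h) (Function('y')(h) = Add(Mul(2, h), h) = Mul(3, h))
o = 108
Pow(Add(Mul(1, Function('y')(W)), o), 2) = Pow(Add(Mul(1, Mul(3, 81)), 108), 2) = Pow(Add(Mul(1, 243), 108), 2) = Pow(Add(243, 108), 2) = Pow(351, 2) = 123201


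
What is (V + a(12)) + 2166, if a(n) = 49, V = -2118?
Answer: 97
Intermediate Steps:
(V + a(12)) + 2166 = (-2118 + 49) + 2166 = -2069 + 2166 = 97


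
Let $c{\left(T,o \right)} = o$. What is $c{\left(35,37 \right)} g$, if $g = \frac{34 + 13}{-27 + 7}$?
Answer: $- \frac{1739}{20} \approx -86.95$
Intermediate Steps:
$g = - \frac{47}{20}$ ($g = \frac{47}{-20} = 47 \left(- \frac{1}{20}\right) = - \frac{47}{20} \approx -2.35$)
$c{\left(35,37 \right)} g = 37 \left(- \frac{47}{20}\right) = - \frac{1739}{20}$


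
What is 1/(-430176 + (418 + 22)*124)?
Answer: -1/375616 ≈ -2.6623e-6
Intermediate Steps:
1/(-430176 + (418 + 22)*124) = 1/(-430176 + 440*124) = 1/(-430176 + 54560) = 1/(-375616) = -1/375616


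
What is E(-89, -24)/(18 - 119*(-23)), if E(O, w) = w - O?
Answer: 13/551 ≈ 0.023593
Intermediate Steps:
E(-89, -24)/(18 - 119*(-23)) = (-24 - 1*(-89))/(18 - 119*(-23)) = (-24 + 89)/(18 + 2737) = 65/2755 = 65*(1/2755) = 13/551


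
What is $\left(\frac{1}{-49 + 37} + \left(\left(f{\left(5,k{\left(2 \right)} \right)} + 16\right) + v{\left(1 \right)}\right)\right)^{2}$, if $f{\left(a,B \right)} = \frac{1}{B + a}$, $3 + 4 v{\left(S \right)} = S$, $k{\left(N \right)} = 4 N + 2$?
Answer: $\frac{863041}{3600} \approx 239.73$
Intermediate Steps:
$k{\left(N \right)} = 2 + 4 N$
$v{\left(S \right)} = - \frac{3}{4} + \frac{S}{4}$
$\left(\frac{1}{-49 + 37} + \left(\left(f{\left(5,k{\left(2 \right)} \right)} + 16\right) + v{\left(1 \right)}\right)\right)^{2} = \left(\frac{1}{-49 + 37} + \left(\left(\frac{1}{\left(2 + 4 \cdot 2\right) + 5} + 16\right) + \left(- \frac{3}{4} + \frac{1}{4} \cdot 1\right)\right)\right)^{2} = \left(\frac{1}{-12} + \left(\left(\frac{1}{\left(2 + 8\right) + 5} + 16\right) + \left(- \frac{3}{4} + \frac{1}{4}\right)\right)\right)^{2} = \left(- \frac{1}{12} + \left(\left(\frac{1}{10 + 5} + 16\right) - \frac{1}{2}\right)\right)^{2} = \left(- \frac{1}{12} + \left(\left(\frac{1}{15} + 16\right) - \frac{1}{2}\right)\right)^{2} = \left(- \frac{1}{12} + \left(\frac{241}{15} - \frac{1}{2}\right)\right)^{2} = \left(- \frac{1}{12} + \frac{467}{30}\right)^{2} = \left(\frac{929}{60}\right)^{2} = \frac{863041}{3600}$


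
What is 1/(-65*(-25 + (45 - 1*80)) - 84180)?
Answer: -1/80280 ≈ -1.2456e-5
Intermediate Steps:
1/(-65*(-25 + (45 - 1*80)) - 84180) = 1/(-65*(-25 + (45 - 80)) - 84180) = 1/(-65*(-25 - 35) - 84180) = 1/(-65*(-60) - 84180) = 1/(3900 - 84180) = 1/(-80280) = -1/80280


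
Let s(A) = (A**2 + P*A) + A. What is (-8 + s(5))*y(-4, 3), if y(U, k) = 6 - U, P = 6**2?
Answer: 2020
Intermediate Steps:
P = 36
s(A) = A**2 + 37*A (s(A) = (A**2 + 36*A) + A = A**2 + 37*A)
(-8 + s(5))*y(-4, 3) = (-8 + 5*(37 + 5))*(6 - 1*(-4)) = (-8 + 5*42)*(6 + 4) = (-8 + 210)*10 = 202*10 = 2020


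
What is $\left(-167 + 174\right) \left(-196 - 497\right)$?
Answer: $-4851$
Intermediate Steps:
$\left(-167 + 174\right) \left(-196 - 497\right) = 7 \left(-693\right) = -4851$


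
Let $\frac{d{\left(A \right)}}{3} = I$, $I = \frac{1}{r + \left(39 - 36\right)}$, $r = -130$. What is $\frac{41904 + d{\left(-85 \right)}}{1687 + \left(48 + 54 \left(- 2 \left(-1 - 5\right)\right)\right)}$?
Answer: $\frac{5321805}{302641} \approx 17.585$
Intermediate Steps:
$I = - \frac{1}{127}$ ($I = \frac{1}{-130 + \left(39 - 36\right)} = \frac{1}{-130 + 3} = \frac{1}{-127} = - \frac{1}{127} \approx -0.007874$)
$d{\left(A \right)} = - \frac{3}{127}$ ($d{\left(A \right)} = 3 \left(- \frac{1}{127}\right) = - \frac{3}{127}$)
$\frac{41904 + d{\left(-85 \right)}}{1687 + \left(48 + 54 \left(- 2 \left(-1 - 5\right)\right)\right)} = \frac{41904 - \frac{3}{127}}{1687 + \left(48 + 54 \left(- 2 \left(-1 - 5\right)\right)\right)} = \frac{5321805}{127 \left(1687 + \left(48 + 54 \left(\left(-2\right) \left(-6\right)\right)\right)\right)} = \frac{5321805}{127 \left(1687 + \left(48 + 54 \cdot 12\right)\right)} = \frac{5321805}{127 \left(1687 + \left(48 + 648\right)\right)} = \frac{5321805}{127 \left(1687 + 696\right)} = \frac{5321805}{127 \cdot 2383} = \frac{5321805}{127} \cdot \frac{1}{2383} = \frac{5321805}{302641}$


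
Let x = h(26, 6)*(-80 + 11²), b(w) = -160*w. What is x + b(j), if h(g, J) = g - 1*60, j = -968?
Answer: 153486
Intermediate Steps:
h(g, J) = -60 + g (h(g, J) = g - 60 = -60 + g)
x = -1394 (x = (-60 + 26)*(-80 + 11²) = -34*(-80 + 121) = -34*41 = -1394)
x + b(j) = -1394 - 160*(-968) = -1394 + 154880 = 153486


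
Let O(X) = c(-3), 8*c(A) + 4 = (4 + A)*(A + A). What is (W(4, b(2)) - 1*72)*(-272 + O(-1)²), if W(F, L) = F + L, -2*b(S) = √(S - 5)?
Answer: 73559/4 + 4327*I*√3/32 ≈ 18390.0 + 234.21*I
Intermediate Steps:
b(S) = -√(-5 + S)/2 (b(S) = -√(S - 5)/2 = -√(-5 + S)/2)
c(A) = -½ + A*(4 + A)/4 (c(A) = -½ + ((4 + A)*(A + A))/8 = -½ + ((4 + A)*(2*A))/8 = -½ + (2*A*(4 + A))/8 = -½ + A*(4 + A)/4)
O(X) = -5/4 (O(X) = -½ - 3 + (¼)*(-3)² = -½ - 3 + (¼)*9 = -½ - 3 + 9/4 = -5/4)
(W(4, b(2)) - 1*72)*(-272 + O(-1)²) = ((4 - √(-5 + 2)/2) - 1*72)*(-272 + (-5/4)²) = ((4 - I*√3/2) - 72)*(-272 + 25/16) = ((4 - I*√3/2) - 72)*(-4327/16) = (-68 - I*√3/2)*(-4327/16) = 73559/4 + 4327*I*√3/32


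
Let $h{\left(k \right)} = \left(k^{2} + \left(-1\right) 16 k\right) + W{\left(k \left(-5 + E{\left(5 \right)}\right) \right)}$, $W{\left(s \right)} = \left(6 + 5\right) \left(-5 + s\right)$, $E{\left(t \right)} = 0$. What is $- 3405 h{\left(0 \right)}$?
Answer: $187275$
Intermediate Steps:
$W{\left(s \right)} = -55 + 11 s$ ($W{\left(s \right)} = 11 \left(-5 + s\right) = -55 + 11 s$)
$h{\left(k \right)} = -55 + k^{2} - 71 k$ ($h{\left(k \right)} = \left(k^{2} + \left(-1\right) 16 k\right) + \left(-55 + 11 k \left(-5 + 0\right)\right) = \left(k^{2} - 16 k\right) + \left(-55 + 11 k \left(-5\right)\right) = \left(k^{2} - 16 k\right) + \left(-55 + 11 \left(- 5 k\right)\right) = \left(k^{2} - 16 k\right) - \left(55 + 55 k\right) = -55 + k^{2} - 71 k$)
$- 3405 h{\left(0 \right)} = - 3405 \left(-55 + 0^{2} - 0\right) = - 3405 \left(-55 + 0 + 0\right) = \left(-3405\right) \left(-55\right) = 187275$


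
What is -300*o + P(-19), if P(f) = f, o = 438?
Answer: -131419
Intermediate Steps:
-300*o + P(-19) = -300*438 - 19 = -131400 - 19 = -131419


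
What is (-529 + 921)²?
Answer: 153664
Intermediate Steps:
(-529 + 921)² = 392² = 153664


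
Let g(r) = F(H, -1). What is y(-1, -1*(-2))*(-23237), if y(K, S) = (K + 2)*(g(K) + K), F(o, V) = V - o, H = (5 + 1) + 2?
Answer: 232370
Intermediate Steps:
H = 8 (H = 6 + 2 = 8)
g(r) = -9 (g(r) = -1 - 1*8 = -1 - 8 = -9)
y(K, S) = (-9 + K)*(2 + K) (y(K, S) = (K + 2)*(-9 + K) = (2 + K)*(-9 + K) = (-9 + K)*(2 + K))
y(-1, -1*(-2))*(-23237) = (-18 + (-1)² - 7*(-1))*(-23237) = (-18 + 1 + 7)*(-23237) = -10*(-23237) = 232370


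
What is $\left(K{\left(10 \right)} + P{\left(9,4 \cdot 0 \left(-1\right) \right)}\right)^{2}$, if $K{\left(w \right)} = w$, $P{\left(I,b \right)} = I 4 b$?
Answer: $100$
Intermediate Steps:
$P{\left(I,b \right)} = 4 I b$
$\left(K{\left(10 \right)} + P{\left(9,4 \cdot 0 \left(-1\right) \right)}\right)^{2} = \left(10 + 4 \cdot 9 \cdot 4 \cdot 0 \left(-1\right)\right)^{2} = \left(10 + 4 \cdot 9 \cdot 0 \left(-1\right)\right)^{2} = \left(10 + 4 \cdot 9 \cdot 0\right)^{2} = \left(10 + 0\right)^{2} = 10^{2} = 100$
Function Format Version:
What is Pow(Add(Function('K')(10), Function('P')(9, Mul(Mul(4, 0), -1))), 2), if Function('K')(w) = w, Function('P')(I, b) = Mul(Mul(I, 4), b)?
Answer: 100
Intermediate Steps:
Function('P')(I, b) = Mul(4, I, b) (Function('P')(I, b) = Mul(Mul(4, I), b) = Mul(4, I, b))
Pow(Add(Function('K')(10), Function('P')(9, Mul(Mul(4, 0), -1))), 2) = Pow(Add(10, Mul(4, 9, Mul(Mul(4, 0), -1))), 2) = Pow(Add(10, Mul(4, 9, Mul(0, -1))), 2) = Pow(Add(10, Mul(4, 9, 0)), 2) = Pow(Add(10, 0), 2) = Pow(10, 2) = 100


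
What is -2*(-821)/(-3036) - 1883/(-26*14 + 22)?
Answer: 214801/43263 ≈ 4.9650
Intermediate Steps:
-2*(-821)/(-3036) - 1883/(-26*14 + 22) = 1642*(-1/3036) - 1883/(-364 + 22) = -821/1518 - 1883/(-342) = -821/1518 - 1883*(-1/342) = -821/1518 + 1883/342 = 214801/43263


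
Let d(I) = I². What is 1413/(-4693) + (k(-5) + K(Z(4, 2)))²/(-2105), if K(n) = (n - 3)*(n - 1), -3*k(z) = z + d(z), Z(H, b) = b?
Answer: -29251882/88908885 ≈ -0.32901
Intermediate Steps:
k(z) = -z/3 - z²/3 (k(z) = -(z + z²)/3 = -z/3 - z²/3)
K(n) = (-1 + n)*(-3 + n) (K(n) = (-3 + n)*(-1 + n) = (-1 + n)*(-3 + n))
1413/(-4693) + (k(-5) + K(Z(4, 2)))²/(-2105) = 1413/(-4693) + ((⅓)*(-5)*(-1 - 1*(-5)) + (3 + 2² - 4*2))²/(-2105) = 1413*(-1/4693) + ((⅓)*(-5)*(-1 + 5) + (3 + 4 - 8))²*(-1/2105) = -1413/4693 + ((⅓)*(-5)*4 - 1)²*(-1/2105) = -1413/4693 + (-20/3 - 1)²*(-1/2105) = -1413/4693 + (-23/3)²*(-1/2105) = -1413/4693 + (529/9)*(-1/2105) = -1413/4693 - 529/18945 = -29251882/88908885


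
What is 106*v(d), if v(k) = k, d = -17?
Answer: -1802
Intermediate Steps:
106*v(d) = 106*(-17) = -1802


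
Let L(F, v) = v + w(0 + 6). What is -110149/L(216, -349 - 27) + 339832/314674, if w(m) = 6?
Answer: 470091409/1573370 ≈ 298.78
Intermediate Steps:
L(F, v) = 6 + v (L(F, v) = v + 6 = 6 + v)
-110149/L(216, -349 - 27) + 339832/314674 = -110149/(6 + (-349 - 27)) + 339832/314674 = -110149/(6 - 376) + 339832*(1/314674) = -110149/(-370) + 169916/157337 = -110149*(-1/370) + 169916/157337 = 2977/10 + 169916/157337 = 470091409/1573370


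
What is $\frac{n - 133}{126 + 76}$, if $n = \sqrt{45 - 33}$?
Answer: $- \frac{133}{202} + \frac{\sqrt{3}}{101} \approx -0.64127$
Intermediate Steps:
$n = 2 \sqrt{3}$ ($n = \sqrt{12} = 2 \sqrt{3} \approx 3.4641$)
$\frac{n - 133}{126 + 76} = \frac{2 \sqrt{3} - 133}{126 + 76} = \frac{-133 + 2 \sqrt{3}}{202} = - \frac{133}{202} + \frac{\sqrt{3}}{101}$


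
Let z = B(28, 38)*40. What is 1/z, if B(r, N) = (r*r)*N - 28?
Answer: 1/1190560 ≈ 8.3994e-7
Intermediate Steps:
B(r, N) = -28 + N*r**2 (B(r, N) = r**2*N - 28 = N*r**2 - 28 = -28 + N*r**2)
z = 1190560 (z = (-28 + 38*28**2)*40 = (-28 + 38*784)*40 = (-28 + 29792)*40 = 29764*40 = 1190560)
1/z = 1/1190560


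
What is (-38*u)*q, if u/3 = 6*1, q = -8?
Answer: 5472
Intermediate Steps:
u = 18 (u = 3*(6*1) = 3*6 = 18)
(-38*u)*q = -38*18*(-8) = -684*(-8) = 5472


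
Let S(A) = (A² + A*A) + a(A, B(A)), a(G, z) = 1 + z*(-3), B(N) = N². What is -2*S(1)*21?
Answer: 0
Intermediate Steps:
a(G, z) = 1 - 3*z
S(A) = 1 - A² (S(A) = (A² + A*A) + (1 - 3*A²) = (A² + A²) + (1 - 3*A²) = 2*A² + (1 - 3*A²) = 1 - A²)
-2*S(1)*21 = -2*(1 - 1*1²)*21 = -2*(1 - 1*1)*21 = -2*(1 - 1)*21 = -2*0*21 = 0*21 = 0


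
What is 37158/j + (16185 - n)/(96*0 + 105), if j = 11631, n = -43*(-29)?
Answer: 8459308/58155 ≈ 145.46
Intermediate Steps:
n = 1247
37158/j + (16185 - n)/(96*0 + 105) = 37158/11631 + (16185 - 1*1247)/(96*0 + 105) = 37158*(1/11631) + (16185 - 1247)/(0 + 105) = 12386/3877 + 14938/105 = 12386/3877 + 14938*(1/105) = 12386/3877 + 2134/15 = 8459308/58155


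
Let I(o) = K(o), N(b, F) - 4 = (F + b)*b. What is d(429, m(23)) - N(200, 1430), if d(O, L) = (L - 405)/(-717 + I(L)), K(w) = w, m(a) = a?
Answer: -113123197/347 ≈ -3.2600e+5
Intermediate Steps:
N(b, F) = 4 + b*(F + b) (N(b, F) = 4 + (F + b)*b = 4 + b*(F + b))
I(o) = o
d(O, L) = (-405 + L)/(-717 + L) (d(O, L) = (L - 405)/(-717 + L) = (-405 + L)/(-717 + L))
d(429, m(23)) - N(200, 1430) = (-405 + 23)/(-717 + 23) - (4 + 200² + 1430*200) = -382/(-694) - (4 + 40000 + 286000) = -1/694*(-382) - 1*326004 = 191/347 - 326004 = -113123197/347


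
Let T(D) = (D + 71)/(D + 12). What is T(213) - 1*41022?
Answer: -9229666/225 ≈ -41021.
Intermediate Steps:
T(D) = (71 + D)/(12 + D)
T(213) - 1*41022 = (71 + 213)/(12 + 213) - 1*41022 = 284/225 - 41022 = -9229666/225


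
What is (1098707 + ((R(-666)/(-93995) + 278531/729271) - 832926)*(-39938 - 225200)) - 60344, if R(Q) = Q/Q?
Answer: 15138189373834339998183/68547827645 ≈ 2.2084e+11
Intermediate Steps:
R(Q) = 1
(1098707 + ((R(-666)/(-93995) + 278531/729271) - 832926)*(-39938 - 225200)) - 60344 = (1098707 + ((1/(-93995) + 278531/729271) - 832926)*(-39938 - 225200)) - 60344 = (1098707 + ((1*(-1/93995) + 278531*(1/729271)) - 832926)*(-265138)) - 60344 = (1098707 + ((-1/93995 + 278531/729271) - 832926)*(-265138)) - 60344 = (1098707 + (26179792074/68547827645 - 832926)*(-265138)) - 60344 = (1098707 - 57095241709247196/68547827645*(-265138)) - 60344 = (1098707 + 15138118196306383053048/68547827645) - 60344 = 15138193510284451408063/68547827645 - 60344 = 15138189373834339998183/68547827645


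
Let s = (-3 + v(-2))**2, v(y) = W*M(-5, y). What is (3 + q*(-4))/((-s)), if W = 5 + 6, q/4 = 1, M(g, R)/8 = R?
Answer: 13/32041 ≈ 0.00040573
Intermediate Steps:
M(g, R) = 8*R
q = 4 (q = 4*1 = 4)
W = 11
v(y) = 88*y (v(y) = 11*(8*y) = 88*y)
s = 32041 (s = (-3 + 88*(-2))**2 = (-3 - 176)**2 = (-179)**2 = 32041)
(3 + q*(-4))/((-s)) = (3 + 4*(-4))/((-1*32041)) = (3 - 16)/(-32041) = -1/32041*(-13) = 13/32041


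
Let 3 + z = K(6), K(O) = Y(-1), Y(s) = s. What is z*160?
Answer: -640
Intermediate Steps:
K(O) = -1
z = -4 (z = -3 - 1 = -4)
z*160 = -4*160 = -640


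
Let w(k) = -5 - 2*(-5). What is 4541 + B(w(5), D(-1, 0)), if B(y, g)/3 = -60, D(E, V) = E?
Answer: 4361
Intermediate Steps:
w(k) = 5 (w(k) = -5 + 10 = 5)
B(y, g) = -180 (B(y, g) = 3*(-60) = -180)
4541 + B(w(5), D(-1, 0)) = 4541 - 180 = 4361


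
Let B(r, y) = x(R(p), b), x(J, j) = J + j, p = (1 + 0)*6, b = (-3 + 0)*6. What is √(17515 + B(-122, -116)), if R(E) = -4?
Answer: 7*√357 ≈ 132.26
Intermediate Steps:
b = -18 (b = -3*6 = -18)
p = 6 (p = 1*6 = 6)
B(r, y) = -22 (B(r, y) = -4 - 18 = -22)
√(17515 + B(-122, -116)) = √(17515 - 22) = √17493 = 7*√357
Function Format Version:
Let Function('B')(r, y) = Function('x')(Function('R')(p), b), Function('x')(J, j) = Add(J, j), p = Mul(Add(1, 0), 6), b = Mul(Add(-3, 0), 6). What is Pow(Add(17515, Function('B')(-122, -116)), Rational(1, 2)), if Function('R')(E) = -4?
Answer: Mul(7, Pow(357, Rational(1, 2))) ≈ 132.26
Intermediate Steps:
b = -18 (b = Mul(-3, 6) = -18)
p = 6 (p = Mul(1, 6) = 6)
Function('B')(r, y) = -22 (Function('B')(r, y) = Add(-4, -18) = -22)
Pow(Add(17515, Function('B')(-122, -116)), Rational(1, 2)) = Pow(Add(17515, -22), Rational(1, 2)) = Pow(17493, Rational(1, 2)) = Mul(7, Pow(357, Rational(1, 2)))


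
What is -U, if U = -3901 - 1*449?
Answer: 4350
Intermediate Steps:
U = -4350 (U = -3901 - 449 = -4350)
-U = -1*(-4350) = 4350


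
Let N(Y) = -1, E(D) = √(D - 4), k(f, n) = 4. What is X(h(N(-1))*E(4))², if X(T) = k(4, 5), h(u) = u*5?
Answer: 16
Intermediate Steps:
E(D) = √(-4 + D)
h(u) = 5*u
X(T) = 4
X(h(N(-1))*E(4))² = 4² = 16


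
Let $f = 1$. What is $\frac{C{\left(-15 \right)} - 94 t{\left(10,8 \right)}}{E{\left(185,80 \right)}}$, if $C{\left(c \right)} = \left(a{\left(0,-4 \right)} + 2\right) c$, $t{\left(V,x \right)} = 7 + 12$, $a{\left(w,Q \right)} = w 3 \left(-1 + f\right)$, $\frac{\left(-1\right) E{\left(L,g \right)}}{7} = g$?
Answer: $\frac{227}{70} \approx 3.2429$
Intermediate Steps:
$E{\left(L,g \right)} = - 7 g$
$a{\left(w,Q \right)} = 0$ ($a{\left(w,Q \right)} = w 3 \left(-1 + 1\right) = 3 w 0 = 0$)
$t{\left(V,x \right)} = 19$
$C{\left(c \right)} = 2 c$ ($C{\left(c \right)} = \left(0 + 2\right) c = 2 c$)
$\frac{C{\left(-15 \right)} - 94 t{\left(10,8 \right)}}{E{\left(185,80 \right)}} = \frac{2 \left(-15\right) - 1786}{\left(-7\right) 80} = \frac{-30 - 1786}{-560} = \left(-1816\right) \left(- \frac{1}{560}\right) = \frac{227}{70}$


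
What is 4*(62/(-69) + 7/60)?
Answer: -1079/345 ≈ -3.1275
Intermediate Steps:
4*(62/(-69) + 7/60) = 4*(62*(-1/69) + 7*(1/60)) = 4*(-62/69 + 7/60) = 4*(-1079/1380) = -1079/345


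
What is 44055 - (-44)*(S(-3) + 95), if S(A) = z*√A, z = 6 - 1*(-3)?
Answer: 48235 + 396*I*√3 ≈ 48235.0 + 685.89*I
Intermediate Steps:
z = 9 (z = 6 + 3 = 9)
S(A) = 9*√A
44055 - (-44)*(S(-3) + 95) = 44055 - (-44)*(9*√(-3) + 95) = 44055 - (-44)*(9*(I*√3) + 95) = 44055 - (-44)*(9*I*√3 + 95) = 44055 - (-44)*(95 + 9*I*√3) = 44055 - (-4180 - 396*I*√3) = 44055 + (4180 + 396*I*√3) = 48235 + 396*I*√3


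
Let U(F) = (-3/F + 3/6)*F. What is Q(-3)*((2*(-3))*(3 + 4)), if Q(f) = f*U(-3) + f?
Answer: -441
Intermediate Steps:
U(F) = F*(1/2 - 3/F) (U(F) = (-3/F + 3*(1/6))*F = (-3/F + 1/2)*F = (1/2 - 3/F)*F = F*(1/2 - 3/F))
Q(f) = -7*f/2 (Q(f) = f*(-3 + (1/2)*(-3)) + f = f*(-3 - 3/2) + f = f*(-9/2) + f = -9*f/2 + f = -7*f/2)
Q(-3)*((2*(-3))*(3 + 4)) = (-7/2*(-3))*((2*(-3))*(3 + 4)) = 21*(-6*7)/2 = (21/2)*(-42) = -441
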